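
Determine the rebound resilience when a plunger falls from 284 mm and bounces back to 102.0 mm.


Resilience = h_rebound / h_drop * 100
= 102.0 / 284 * 100
= 35.9%

35.9%


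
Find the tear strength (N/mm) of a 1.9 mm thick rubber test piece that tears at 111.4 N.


Tear strength = force / thickness
= 111.4 / 1.9
= 58.63 N/mm

58.63 N/mm


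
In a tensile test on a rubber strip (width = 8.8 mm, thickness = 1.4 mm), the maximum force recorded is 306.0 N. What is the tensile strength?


Area = width * thickness = 8.8 * 1.4 = 12.32 mm^2
TS = force / area = 306.0 / 12.32 = 24.84 MPa

24.84 MPa


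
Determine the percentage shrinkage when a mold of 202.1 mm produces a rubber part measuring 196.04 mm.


Shrinkage = (mold - part) / mold * 100
= (202.1 - 196.04) / 202.1 * 100
= 6.06 / 202.1 * 100
= 3.0%

3.0%


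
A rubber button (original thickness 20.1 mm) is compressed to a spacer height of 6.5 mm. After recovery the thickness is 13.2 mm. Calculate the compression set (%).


CS = (t0 - recovered) / (t0 - ts) * 100
= (20.1 - 13.2) / (20.1 - 6.5) * 100
= 6.9 / 13.6 * 100
= 50.7%

50.7%


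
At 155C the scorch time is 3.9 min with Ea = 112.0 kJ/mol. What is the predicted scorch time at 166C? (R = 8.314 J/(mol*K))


Convert temperatures: T1 = 155 + 273.15 = 428.15 K, T2 = 166 + 273.15 = 439.15 K
ts2_new = 3.9 * exp(112000 / 8.314 * (1/439.15 - 1/428.15))
1/T2 - 1/T1 = -5.8504e-05
ts2_new = 1.77 min

1.77 min


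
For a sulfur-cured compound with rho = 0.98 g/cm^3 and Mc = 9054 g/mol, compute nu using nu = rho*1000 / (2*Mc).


nu = rho * 1000 / (2 * Mc)
nu = 0.98 * 1000 / (2 * 9054)
nu = 980.0 / 18108
nu = 0.0541 mol/L

0.0541 mol/L


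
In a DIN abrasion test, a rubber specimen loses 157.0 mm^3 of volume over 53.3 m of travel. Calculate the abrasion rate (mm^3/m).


Rate = volume_loss / distance
= 157.0 / 53.3
= 2.946 mm^3/m

2.946 mm^3/m


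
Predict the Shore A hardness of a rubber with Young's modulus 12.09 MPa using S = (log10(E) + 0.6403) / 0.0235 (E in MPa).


log10(E) = 0.0235*S - 0.6403  =>  S = (log10(E) + 0.6403) / 0.0235
log10(12.09) = 1.082426
S = (1.082426 + 0.6403) / 0.0235 = 1.722726 / 0.0235
S = 73.3

Shore A = 73.3


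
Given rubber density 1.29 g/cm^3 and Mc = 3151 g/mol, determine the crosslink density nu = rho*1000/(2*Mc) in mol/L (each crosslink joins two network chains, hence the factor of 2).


nu = rho * 1000 / (2 * Mc)
nu = 1.29 * 1000 / (2 * 3151)
nu = 1290.0 / 6302
nu = 0.2047 mol/L

0.2047 mol/L


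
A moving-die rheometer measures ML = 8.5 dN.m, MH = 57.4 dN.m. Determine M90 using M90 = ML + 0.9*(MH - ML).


M90 = ML + 0.9 * (MH - ML)
M90 = 8.5 + 0.9 * (57.4 - 8.5)
M90 = 8.5 + 0.9 * 48.9
M90 = 52.51 dN.m

52.51 dN.m


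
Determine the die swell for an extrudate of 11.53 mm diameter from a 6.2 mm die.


Die swell ratio = D_extrudate / D_die
= 11.53 / 6.2
= 1.86

Die swell = 1.86


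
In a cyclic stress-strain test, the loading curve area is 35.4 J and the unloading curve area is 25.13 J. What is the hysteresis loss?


Hysteresis loss = loading - unloading
= 35.4 - 25.13
= 10.27 J

10.27 J


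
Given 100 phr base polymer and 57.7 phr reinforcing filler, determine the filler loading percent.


Filler % = filler / (rubber + filler) * 100
= 57.7 / (100 + 57.7) * 100
= 57.7 / 157.7 * 100
= 36.59%

36.59%


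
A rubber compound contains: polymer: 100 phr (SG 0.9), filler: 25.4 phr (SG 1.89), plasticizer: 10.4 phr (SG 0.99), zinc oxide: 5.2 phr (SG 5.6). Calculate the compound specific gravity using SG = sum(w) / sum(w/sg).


Sum of weights = 141.0
Volume contributions:
  polymer: 100/0.9 = 111.1111
  filler: 25.4/1.89 = 13.4392
  plasticizer: 10.4/0.99 = 10.5051
  zinc oxide: 5.2/5.6 = 0.9286
Sum of volumes = 135.9839
SG = 141.0 / 135.9839 = 1.037

SG = 1.037


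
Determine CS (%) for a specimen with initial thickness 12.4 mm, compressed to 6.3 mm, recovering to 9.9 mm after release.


CS = (t0 - recovered) / (t0 - ts) * 100
= (12.4 - 9.9) / (12.4 - 6.3) * 100
= 2.5 / 6.1 * 100
= 41.0%

41.0%


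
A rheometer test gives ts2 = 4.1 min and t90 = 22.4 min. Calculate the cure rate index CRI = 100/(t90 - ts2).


CRI = 100 / (t90 - ts2)
= 100 / (22.4 - 4.1)
= 100 / 18.3
= 5.46 min^-1

5.46 min^-1


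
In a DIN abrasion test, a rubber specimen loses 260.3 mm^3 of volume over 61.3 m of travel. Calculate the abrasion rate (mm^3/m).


Rate = volume_loss / distance
= 260.3 / 61.3
= 4.246 mm^3/m

4.246 mm^3/m


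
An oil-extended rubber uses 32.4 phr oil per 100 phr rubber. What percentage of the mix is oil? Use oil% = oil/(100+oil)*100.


Oil % = oil / (100 + oil) * 100
= 32.4 / (100 + 32.4) * 100
= 32.4 / 132.4 * 100
= 24.47%

24.47%


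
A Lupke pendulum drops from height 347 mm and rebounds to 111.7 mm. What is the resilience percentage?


Resilience = h_rebound / h_drop * 100
= 111.7 / 347 * 100
= 32.2%

32.2%


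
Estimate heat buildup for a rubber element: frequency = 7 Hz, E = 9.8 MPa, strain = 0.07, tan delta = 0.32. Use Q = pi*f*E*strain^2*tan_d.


Q = pi * f * E * strain^2 * tan_d
= pi * 7 * 9.8 * 0.07^2 * 0.32
= pi * 7 * 9.8 * 0.0049 * 0.32
= 0.3379

Q = 0.3379


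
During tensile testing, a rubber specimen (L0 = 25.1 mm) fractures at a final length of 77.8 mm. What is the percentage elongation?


Elongation = (Lf - L0) / L0 * 100
= (77.8 - 25.1) / 25.1 * 100
= 52.7 / 25.1 * 100
= 210.0%

210.0%


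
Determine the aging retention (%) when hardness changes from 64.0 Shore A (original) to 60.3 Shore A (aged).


Retention = aged / original * 100
= 60.3 / 64.0 * 100
= 94.2%

94.2%


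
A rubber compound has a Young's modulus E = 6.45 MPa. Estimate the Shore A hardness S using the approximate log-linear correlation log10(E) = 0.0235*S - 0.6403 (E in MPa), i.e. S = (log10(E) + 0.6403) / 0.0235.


log10(E) = 0.0235*S - 0.6403  =>  S = (log10(E) + 0.6403) / 0.0235
log10(6.45) = 0.809560
S = (0.809560 + 0.6403) / 0.0235 = 1.449860 / 0.0235
S = 61.7

Shore A = 61.7


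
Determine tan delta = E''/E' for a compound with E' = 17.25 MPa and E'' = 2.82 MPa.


tan delta = E'' / E'
= 2.82 / 17.25
= 0.1635

tan delta = 0.1635


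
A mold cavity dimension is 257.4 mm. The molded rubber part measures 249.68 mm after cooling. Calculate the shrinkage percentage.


Shrinkage = (mold - part) / mold * 100
= (257.4 - 249.68) / 257.4 * 100
= 7.72 / 257.4 * 100
= 3.0%

3.0%


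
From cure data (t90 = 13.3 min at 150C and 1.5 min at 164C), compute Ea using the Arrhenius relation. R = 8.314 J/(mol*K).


T1 = 423.15 K, T2 = 437.15 K
1/T1 - 1/T2 = 7.5684e-05
ln(t1/t2) = ln(13.3/1.5) = 2.1823
Ea = 8.314 * 2.1823 / 7.5684e-05 = 239729.2637 J/mol
Ea = 239.73 kJ/mol

239.73 kJ/mol


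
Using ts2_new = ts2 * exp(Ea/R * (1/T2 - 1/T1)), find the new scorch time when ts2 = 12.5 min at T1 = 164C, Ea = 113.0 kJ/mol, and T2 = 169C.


Convert temperatures: T1 = 164 + 273.15 = 437.15 K, T2 = 169 + 273.15 = 442.15 K
ts2_new = 12.5 * exp(113000 / 8.314 * (1/442.15 - 1/437.15))
1/T2 - 1/T1 = -2.5868e-05
ts2_new = 8.79 min

8.79 min


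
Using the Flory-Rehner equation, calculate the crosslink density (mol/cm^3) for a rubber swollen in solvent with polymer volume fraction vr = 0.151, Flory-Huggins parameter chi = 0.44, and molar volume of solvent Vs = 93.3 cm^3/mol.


ln(1 - vr) = ln(1 - 0.151) = -0.1637
Numerator = -((-0.1637) + 0.151 + 0.44 * 0.151^2) = 0.0027
Denominator = 93.3 * (0.151^(1/3) - 0.151/2) = 42.6388
nu = 0.0027 / 42.6388 = 6.2470e-05 mol/cm^3

6.2470e-05 mol/cm^3


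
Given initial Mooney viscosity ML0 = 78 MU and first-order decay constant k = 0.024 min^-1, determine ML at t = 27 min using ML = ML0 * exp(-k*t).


ML = ML0 * exp(-k * t)
ML = 78 * exp(-0.024 * 27)
ML = 78 * 0.5231
ML = 40.8 MU

40.8 MU


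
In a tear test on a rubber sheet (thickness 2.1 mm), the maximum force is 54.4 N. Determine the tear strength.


Tear strength = force / thickness
= 54.4 / 2.1
= 25.9 N/mm

25.9 N/mm


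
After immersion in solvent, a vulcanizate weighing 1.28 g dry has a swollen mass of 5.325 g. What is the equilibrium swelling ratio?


Q = W_swollen / W_dry
Q = 5.325 / 1.28
Q = 4.16

Q = 4.16


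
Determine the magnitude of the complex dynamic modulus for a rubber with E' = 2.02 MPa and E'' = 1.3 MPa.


|E*| = sqrt(E'^2 + E''^2)
= sqrt(2.02^2 + 1.3^2)
= sqrt(4.0804 + 1.6900)
= 2.402 MPa

2.402 MPa


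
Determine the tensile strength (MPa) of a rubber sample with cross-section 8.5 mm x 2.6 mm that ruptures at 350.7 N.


Area = width * thickness = 8.5 * 2.6 = 22.1 mm^2
TS = force / area = 350.7 / 22.1 = 15.87 MPa

15.87 MPa


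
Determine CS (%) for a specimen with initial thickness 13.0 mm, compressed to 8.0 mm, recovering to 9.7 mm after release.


CS = (t0 - recovered) / (t0 - ts) * 100
= (13.0 - 9.7) / (13.0 - 8.0) * 100
= 3.3 / 5.0 * 100
= 66.0%

66.0%


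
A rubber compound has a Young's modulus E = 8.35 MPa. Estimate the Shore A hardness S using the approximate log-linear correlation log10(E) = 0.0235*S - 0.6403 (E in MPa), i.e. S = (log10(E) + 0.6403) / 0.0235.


log10(E) = 0.0235*S - 0.6403  =>  S = (log10(E) + 0.6403) / 0.0235
log10(8.35) = 0.921686
S = (0.921686 + 0.6403) / 0.0235 = 1.561986 / 0.0235
S = 66.5

Shore A = 66.5


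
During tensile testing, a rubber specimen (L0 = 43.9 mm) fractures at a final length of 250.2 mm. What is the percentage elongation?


Elongation = (Lf - L0) / L0 * 100
= (250.2 - 43.9) / 43.9 * 100
= 206.3 / 43.9 * 100
= 469.9%

469.9%


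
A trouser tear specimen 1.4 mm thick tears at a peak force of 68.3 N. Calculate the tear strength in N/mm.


Tear strength = force / thickness
= 68.3 / 1.4
= 48.79 N/mm

48.79 N/mm


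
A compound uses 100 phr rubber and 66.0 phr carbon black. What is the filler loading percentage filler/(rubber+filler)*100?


Filler % = filler / (rubber + filler) * 100
= 66.0 / (100 + 66.0) * 100
= 66.0 / 166.0 * 100
= 39.76%

39.76%


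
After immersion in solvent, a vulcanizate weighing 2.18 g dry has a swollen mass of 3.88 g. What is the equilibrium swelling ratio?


Q = W_swollen / W_dry
Q = 3.88 / 2.18
Q = 1.78

Q = 1.78


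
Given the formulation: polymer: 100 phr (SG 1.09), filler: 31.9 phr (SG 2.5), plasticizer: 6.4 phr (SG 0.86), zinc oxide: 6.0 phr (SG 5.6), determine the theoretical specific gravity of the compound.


Sum of weights = 144.3
Volume contributions:
  polymer: 100/1.09 = 91.7431
  filler: 31.9/2.5 = 12.7600
  plasticizer: 6.4/0.86 = 7.4419
  zinc oxide: 6.0/5.6 = 1.0714
Sum of volumes = 113.0164
SG = 144.3 / 113.0164 = 1.277

SG = 1.277


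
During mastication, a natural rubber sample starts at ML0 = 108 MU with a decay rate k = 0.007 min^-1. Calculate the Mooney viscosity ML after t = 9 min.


ML = ML0 * exp(-k * t)
ML = 108 * exp(-0.007 * 9)
ML = 108 * 0.9389
ML = 101.41 MU

101.41 MU


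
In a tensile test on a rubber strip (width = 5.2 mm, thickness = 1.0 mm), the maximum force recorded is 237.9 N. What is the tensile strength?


Area = width * thickness = 5.2 * 1.0 = 5.2 mm^2
TS = force / area = 237.9 / 5.2 = 45.75 MPa

45.75 MPa


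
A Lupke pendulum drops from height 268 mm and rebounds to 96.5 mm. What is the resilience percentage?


Resilience = h_rebound / h_drop * 100
= 96.5 / 268 * 100
= 36.0%

36.0%


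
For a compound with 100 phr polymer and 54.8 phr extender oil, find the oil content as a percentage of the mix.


Oil % = oil / (100 + oil) * 100
= 54.8 / (100 + 54.8) * 100
= 54.8 / 154.8 * 100
= 35.4%

35.4%


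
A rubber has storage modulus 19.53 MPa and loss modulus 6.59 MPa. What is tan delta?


tan delta = E'' / E'
= 6.59 / 19.53
= 0.3374

tan delta = 0.3374


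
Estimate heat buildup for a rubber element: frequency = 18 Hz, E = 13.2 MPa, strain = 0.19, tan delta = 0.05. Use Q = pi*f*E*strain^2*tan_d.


Q = pi * f * E * strain^2 * tan_d
= pi * 18 * 13.2 * 0.19^2 * 0.05
= pi * 18 * 13.2 * 0.0361 * 0.05
= 1.3473

Q = 1.3473


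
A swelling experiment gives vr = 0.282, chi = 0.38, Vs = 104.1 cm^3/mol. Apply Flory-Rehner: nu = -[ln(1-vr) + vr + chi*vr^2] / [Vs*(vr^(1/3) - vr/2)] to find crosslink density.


ln(1 - vr) = ln(1 - 0.282) = -0.3313
Numerator = -((-0.3313) + 0.282 + 0.38 * 0.282^2) = 0.0191
Denominator = 104.1 * (0.282^(1/3) - 0.282/2) = 53.5873
nu = 0.0191 / 53.5873 = 3.5580e-04 mol/cm^3

3.5580e-04 mol/cm^3


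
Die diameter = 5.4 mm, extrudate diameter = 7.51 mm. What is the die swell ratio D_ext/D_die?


Die swell ratio = D_extrudate / D_die
= 7.51 / 5.4
= 1.391

Die swell = 1.391


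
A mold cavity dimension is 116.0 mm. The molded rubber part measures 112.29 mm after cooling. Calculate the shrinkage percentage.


Shrinkage = (mold - part) / mold * 100
= (116.0 - 112.29) / 116.0 * 100
= 3.71 / 116.0 * 100
= 3.2%

3.2%


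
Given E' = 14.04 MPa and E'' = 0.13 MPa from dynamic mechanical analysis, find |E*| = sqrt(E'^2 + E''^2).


|E*| = sqrt(E'^2 + E''^2)
= sqrt(14.04^2 + 0.13^2)
= sqrt(197.1216 + 0.0169)
= 14.041 MPa

14.041 MPa


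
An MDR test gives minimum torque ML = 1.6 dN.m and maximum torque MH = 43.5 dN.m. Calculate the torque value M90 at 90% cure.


M90 = ML + 0.9 * (MH - ML)
M90 = 1.6 + 0.9 * (43.5 - 1.6)
M90 = 1.6 + 0.9 * 41.9
M90 = 39.31 dN.m

39.31 dN.m


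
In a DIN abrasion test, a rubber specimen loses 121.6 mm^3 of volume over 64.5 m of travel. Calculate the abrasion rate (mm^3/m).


Rate = volume_loss / distance
= 121.6 / 64.5
= 1.885 mm^3/m

1.885 mm^3/m


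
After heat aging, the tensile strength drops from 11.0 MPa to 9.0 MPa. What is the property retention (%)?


Retention = aged / original * 100
= 9.0 / 11.0 * 100
= 81.8%

81.8%


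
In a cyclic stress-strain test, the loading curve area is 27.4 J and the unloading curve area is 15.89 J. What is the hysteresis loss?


Hysteresis loss = loading - unloading
= 27.4 - 15.89
= 11.51 J

11.51 J


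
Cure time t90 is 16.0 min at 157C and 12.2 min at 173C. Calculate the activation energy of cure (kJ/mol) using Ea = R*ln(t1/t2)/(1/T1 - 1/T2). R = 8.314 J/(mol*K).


T1 = 430.15 K, T2 = 446.15 K
1/T1 - 1/T2 = 8.3372e-05
ln(t1/t2) = ln(16.0/12.2) = 0.2712
Ea = 8.314 * 0.2712 / 8.3372e-05 = 27039.8892 J/mol
Ea = 27.04 kJ/mol

27.04 kJ/mol


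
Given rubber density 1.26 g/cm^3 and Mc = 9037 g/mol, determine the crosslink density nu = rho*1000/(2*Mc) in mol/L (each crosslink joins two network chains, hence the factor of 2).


nu = rho * 1000 / (2 * Mc)
nu = 1.26 * 1000 / (2 * 9037)
nu = 1260.0 / 18074
nu = 0.0697 mol/L

0.0697 mol/L


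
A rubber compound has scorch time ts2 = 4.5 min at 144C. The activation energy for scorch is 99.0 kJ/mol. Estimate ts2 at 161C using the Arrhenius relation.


Convert temperatures: T1 = 144 + 273.15 = 417.15 K, T2 = 161 + 273.15 = 434.15 K
ts2_new = 4.5 * exp(99000 / 8.314 * (1/434.15 - 1/417.15))
1/T2 - 1/T1 = -9.3868e-05
ts2_new = 1.47 min

1.47 min


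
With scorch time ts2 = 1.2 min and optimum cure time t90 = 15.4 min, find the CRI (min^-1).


CRI = 100 / (t90 - ts2)
= 100 / (15.4 - 1.2)
= 100 / 14.2
= 7.04 min^-1

7.04 min^-1


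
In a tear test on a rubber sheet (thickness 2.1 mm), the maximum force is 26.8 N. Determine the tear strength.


Tear strength = force / thickness
= 26.8 / 2.1
= 12.76 N/mm

12.76 N/mm


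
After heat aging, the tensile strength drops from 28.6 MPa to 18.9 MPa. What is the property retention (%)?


Retention = aged / original * 100
= 18.9 / 28.6 * 100
= 66.1%

66.1%


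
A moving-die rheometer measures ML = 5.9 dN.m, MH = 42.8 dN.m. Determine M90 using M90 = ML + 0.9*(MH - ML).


M90 = ML + 0.9 * (MH - ML)
M90 = 5.9 + 0.9 * (42.8 - 5.9)
M90 = 5.9 + 0.9 * 36.9
M90 = 39.11 dN.m

39.11 dN.m


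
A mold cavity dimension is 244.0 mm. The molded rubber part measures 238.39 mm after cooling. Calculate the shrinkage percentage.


Shrinkage = (mold - part) / mold * 100
= (244.0 - 238.39) / 244.0 * 100
= 5.61 / 244.0 * 100
= 2.3%

2.3%


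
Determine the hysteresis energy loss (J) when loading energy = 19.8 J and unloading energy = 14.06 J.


Hysteresis loss = loading - unloading
= 19.8 - 14.06
= 5.74 J

5.74 J


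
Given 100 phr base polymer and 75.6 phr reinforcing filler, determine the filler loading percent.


Filler % = filler / (rubber + filler) * 100
= 75.6 / (100 + 75.6) * 100
= 75.6 / 175.6 * 100
= 43.05%

43.05%


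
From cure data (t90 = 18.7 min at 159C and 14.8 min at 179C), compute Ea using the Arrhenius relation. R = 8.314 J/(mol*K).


T1 = 432.15 K, T2 = 452.15 K
1/T1 - 1/T2 = 1.0236e-04
ln(t1/t2) = ln(18.7/14.8) = 0.2339
Ea = 8.314 * 0.2339 / 1.0236e-04 = 18998.5523 J/mol
Ea = 19.0 kJ/mol

19.0 kJ/mol


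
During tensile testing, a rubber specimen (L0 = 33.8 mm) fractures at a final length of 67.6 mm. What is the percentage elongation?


Elongation = (Lf - L0) / L0 * 100
= (67.6 - 33.8) / 33.8 * 100
= 33.8 / 33.8 * 100
= 100.0%

100.0%


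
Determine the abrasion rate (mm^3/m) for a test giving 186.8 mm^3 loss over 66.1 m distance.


Rate = volume_loss / distance
= 186.8 / 66.1
= 2.826 mm^3/m

2.826 mm^3/m


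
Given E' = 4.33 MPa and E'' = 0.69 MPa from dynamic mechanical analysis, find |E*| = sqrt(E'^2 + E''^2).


|E*| = sqrt(E'^2 + E''^2)
= sqrt(4.33^2 + 0.69^2)
= sqrt(18.7489 + 0.4761)
= 4.385 MPa

4.385 MPa


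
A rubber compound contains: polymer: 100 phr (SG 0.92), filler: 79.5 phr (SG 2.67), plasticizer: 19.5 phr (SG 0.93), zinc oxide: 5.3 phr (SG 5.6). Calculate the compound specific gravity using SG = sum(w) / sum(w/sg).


Sum of weights = 204.3
Volume contributions:
  polymer: 100/0.92 = 108.6957
  filler: 79.5/2.67 = 29.7753
  plasticizer: 19.5/0.93 = 20.9677
  zinc oxide: 5.3/5.6 = 0.9464
Sum of volumes = 160.3851
SG = 204.3 / 160.3851 = 1.274

SG = 1.274


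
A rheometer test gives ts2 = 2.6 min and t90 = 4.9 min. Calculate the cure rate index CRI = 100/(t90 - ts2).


CRI = 100 / (t90 - ts2)
= 100 / (4.9 - 2.6)
= 100 / 2.3
= 43.48 min^-1

43.48 min^-1


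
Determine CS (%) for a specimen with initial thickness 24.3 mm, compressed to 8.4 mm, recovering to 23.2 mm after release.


CS = (t0 - recovered) / (t0 - ts) * 100
= (24.3 - 23.2) / (24.3 - 8.4) * 100
= 1.1 / 15.9 * 100
= 6.9%

6.9%


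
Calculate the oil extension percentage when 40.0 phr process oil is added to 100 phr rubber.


Oil % = oil / (100 + oil) * 100
= 40.0 / (100 + 40.0) * 100
= 40.0 / 140.0 * 100
= 28.57%

28.57%


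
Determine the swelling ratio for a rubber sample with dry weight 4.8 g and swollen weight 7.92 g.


Q = W_swollen / W_dry
Q = 7.92 / 4.8
Q = 1.65

Q = 1.65


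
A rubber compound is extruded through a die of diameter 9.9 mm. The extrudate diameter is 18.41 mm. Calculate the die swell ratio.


Die swell ratio = D_extrudate / D_die
= 18.41 / 9.9
= 1.86

Die swell = 1.86


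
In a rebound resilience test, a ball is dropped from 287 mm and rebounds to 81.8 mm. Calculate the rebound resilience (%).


Resilience = h_rebound / h_drop * 100
= 81.8 / 287 * 100
= 28.5%

28.5%


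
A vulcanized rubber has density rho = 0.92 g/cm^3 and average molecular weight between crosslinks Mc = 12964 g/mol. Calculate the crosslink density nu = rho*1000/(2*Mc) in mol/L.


nu = rho * 1000 / (2 * Mc)
nu = 0.92 * 1000 / (2 * 12964)
nu = 920.0 / 25928
nu = 0.0355 mol/L

0.0355 mol/L


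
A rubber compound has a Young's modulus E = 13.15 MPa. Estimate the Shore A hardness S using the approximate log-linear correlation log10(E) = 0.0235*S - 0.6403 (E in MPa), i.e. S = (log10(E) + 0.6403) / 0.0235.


log10(E) = 0.0235*S - 0.6403  =>  S = (log10(E) + 0.6403) / 0.0235
log10(13.15) = 1.118926
S = (1.118926 + 0.6403) / 0.0235 = 1.759226 / 0.0235
S = 74.9

Shore A = 74.9


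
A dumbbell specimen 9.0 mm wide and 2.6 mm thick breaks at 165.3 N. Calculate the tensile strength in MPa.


Area = width * thickness = 9.0 * 2.6 = 23.4 mm^2
TS = force / area = 165.3 / 23.4 = 7.06 MPa

7.06 MPa


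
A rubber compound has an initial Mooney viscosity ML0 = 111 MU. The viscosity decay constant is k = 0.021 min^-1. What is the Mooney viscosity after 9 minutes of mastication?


ML = ML0 * exp(-k * t)
ML = 111 * exp(-0.021 * 9)
ML = 111 * 0.8278
ML = 91.88 MU

91.88 MU


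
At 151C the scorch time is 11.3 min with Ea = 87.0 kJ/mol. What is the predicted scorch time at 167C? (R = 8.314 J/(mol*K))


Convert temperatures: T1 = 151 + 273.15 = 424.15 K, T2 = 167 + 273.15 = 440.15 K
ts2_new = 11.3 * exp(87000 / 8.314 * (1/440.15 - 1/424.15))
1/T2 - 1/T1 = -8.5704e-05
ts2_new = 4.61 min

4.61 min


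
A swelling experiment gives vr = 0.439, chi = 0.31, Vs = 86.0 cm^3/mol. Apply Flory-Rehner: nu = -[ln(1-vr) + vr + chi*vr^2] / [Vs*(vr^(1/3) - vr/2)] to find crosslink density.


ln(1 - vr) = ln(1 - 0.439) = -0.5780
Numerator = -((-0.5780) + 0.439 + 0.31 * 0.439^2) = 0.0793
Denominator = 86.0 * (0.439^(1/3) - 0.439/2) = 46.4842
nu = 0.0793 / 46.4842 = 0.0017 mol/cm^3

0.0017 mol/cm^3


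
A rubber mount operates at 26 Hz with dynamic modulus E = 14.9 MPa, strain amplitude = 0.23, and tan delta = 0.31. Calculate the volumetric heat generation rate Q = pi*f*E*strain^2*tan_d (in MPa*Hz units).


Q = pi * f * E * strain^2 * tan_d
= pi * 26 * 14.9 * 0.23^2 * 0.31
= pi * 26 * 14.9 * 0.0529 * 0.31
= 19.9585

Q = 19.9585


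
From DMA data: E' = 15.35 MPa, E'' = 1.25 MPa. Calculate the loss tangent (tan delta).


tan delta = E'' / E'
= 1.25 / 15.35
= 0.0814

tan delta = 0.0814


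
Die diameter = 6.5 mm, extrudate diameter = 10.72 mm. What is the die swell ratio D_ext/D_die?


Die swell ratio = D_extrudate / D_die
= 10.72 / 6.5
= 1.649

Die swell = 1.649


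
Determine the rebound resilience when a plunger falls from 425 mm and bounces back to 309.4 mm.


Resilience = h_rebound / h_drop * 100
= 309.4 / 425 * 100
= 72.8%

72.8%


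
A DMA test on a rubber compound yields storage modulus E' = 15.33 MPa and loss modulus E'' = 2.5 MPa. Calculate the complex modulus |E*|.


|E*| = sqrt(E'^2 + E''^2)
= sqrt(15.33^2 + 2.5^2)
= sqrt(235.0089 + 6.2500)
= 15.533 MPa

15.533 MPa


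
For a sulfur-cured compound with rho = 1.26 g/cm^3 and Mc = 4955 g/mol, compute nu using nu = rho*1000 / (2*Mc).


nu = rho * 1000 / (2 * Mc)
nu = 1.26 * 1000 / (2 * 4955)
nu = 1260.0 / 9910
nu = 0.1271 mol/L

0.1271 mol/L


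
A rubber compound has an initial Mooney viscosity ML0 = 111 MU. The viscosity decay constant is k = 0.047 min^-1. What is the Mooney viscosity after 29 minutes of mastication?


ML = ML0 * exp(-k * t)
ML = 111 * exp(-0.047 * 29)
ML = 111 * 0.2559
ML = 28.4 MU

28.4 MU


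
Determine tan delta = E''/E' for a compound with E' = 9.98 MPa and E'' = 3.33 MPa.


tan delta = E'' / E'
= 3.33 / 9.98
= 0.3337

tan delta = 0.3337


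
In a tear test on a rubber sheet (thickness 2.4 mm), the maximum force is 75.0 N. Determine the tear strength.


Tear strength = force / thickness
= 75.0 / 2.4
= 31.25 N/mm

31.25 N/mm


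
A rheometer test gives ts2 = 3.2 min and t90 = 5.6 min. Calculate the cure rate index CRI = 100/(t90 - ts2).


CRI = 100 / (t90 - ts2)
= 100 / (5.6 - 3.2)
= 100 / 2.4
= 41.67 min^-1

41.67 min^-1


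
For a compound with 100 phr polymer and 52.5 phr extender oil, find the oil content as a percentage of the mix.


Oil % = oil / (100 + oil) * 100
= 52.5 / (100 + 52.5) * 100
= 52.5 / 152.5 * 100
= 34.43%

34.43%


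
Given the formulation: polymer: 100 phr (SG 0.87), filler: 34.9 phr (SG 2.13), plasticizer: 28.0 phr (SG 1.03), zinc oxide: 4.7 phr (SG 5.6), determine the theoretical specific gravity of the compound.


Sum of weights = 167.6
Volume contributions:
  polymer: 100/0.87 = 114.9425
  filler: 34.9/2.13 = 16.3850
  plasticizer: 28.0/1.03 = 27.1845
  zinc oxide: 4.7/5.6 = 0.8393
Sum of volumes = 159.3513
SG = 167.6 / 159.3513 = 1.052

SG = 1.052


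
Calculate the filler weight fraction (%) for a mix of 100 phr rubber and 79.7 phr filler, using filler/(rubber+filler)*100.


Filler % = filler / (rubber + filler) * 100
= 79.7 / (100 + 79.7) * 100
= 79.7 / 179.7 * 100
= 44.35%

44.35%


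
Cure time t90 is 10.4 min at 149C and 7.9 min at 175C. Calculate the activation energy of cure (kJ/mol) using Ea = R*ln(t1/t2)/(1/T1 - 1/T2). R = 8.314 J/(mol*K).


T1 = 422.15 K, T2 = 448.15 K
1/T1 - 1/T2 = 1.3743e-04
ln(t1/t2) = ln(10.4/7.9) = 0.2749
Ea = 8.314 * 0.2749 / 1.3743e-04 = 16632.9625 J/mol
Ea = 16.63 kJ/mol

16.63 kJ/mol


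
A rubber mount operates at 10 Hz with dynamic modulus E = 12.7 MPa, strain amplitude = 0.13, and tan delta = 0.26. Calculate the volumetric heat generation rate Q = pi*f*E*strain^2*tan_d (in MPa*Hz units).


Q = pi * f * E * strain^2 * tan_d
= pi * 10 * 12.7 * 0.13^2 * 0.26
= pi * 10 * 12.7 * 0.0169 * 0.26
= 1.7531

Q = 1.7531


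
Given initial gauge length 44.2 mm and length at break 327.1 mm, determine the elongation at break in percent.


Elongation = (Lf - L0) / L0 * 100
= (327.1 - 44.2) / 44.2 * 100
= 282.9 / 44.2 * 100
= 640.0%

640.0%


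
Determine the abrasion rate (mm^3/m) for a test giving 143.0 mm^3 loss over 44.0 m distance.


Rate = volume_loss / distance
= 143.0 / 44.0
= 3.25 mm^3/m

3.25 mm^3/m


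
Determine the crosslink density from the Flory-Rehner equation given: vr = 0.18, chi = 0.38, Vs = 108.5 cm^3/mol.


ln(1 - vr) = ln(1 - 0.18) = -0.1985
Numerator = -((-0.1985) + 0.18 + 0.38 * 0.18^2) = 0.0061
Denominator = 108.5 * (0.18^(1/3) - 0.18/2) = 51.4964
nu = 0.0061 / 51.4964 = 1.1921e-04 mol/cm^3

1.1921e-04 mol/cm^3


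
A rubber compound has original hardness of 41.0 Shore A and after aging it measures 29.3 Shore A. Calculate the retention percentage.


Retention = aged / original * 100
= 29.3 / 41.0 * 100
= 71.5%

71.5%


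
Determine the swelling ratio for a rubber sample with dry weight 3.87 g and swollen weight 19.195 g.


Q = W_swollen / W_dry
Q = 19.195 / 3.87
Q = 4.96

Q = 4.96


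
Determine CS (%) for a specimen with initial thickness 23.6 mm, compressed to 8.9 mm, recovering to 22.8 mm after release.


CS = (t0 - recovered) / (t0 - ts) * 100
= (23.6 - 22.8) / (23.6 - 8.9) * 100
= 0.8 / 14.7 * 100
= 5.4%

5.4%


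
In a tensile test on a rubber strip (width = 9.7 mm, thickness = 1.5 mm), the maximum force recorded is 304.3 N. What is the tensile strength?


Area = width * thickness = 9.7 * 1.5 = 14.55 mm^2
TS = force / area = 304.3 / 14.55 = 20.91 MPa

20.91 MPa


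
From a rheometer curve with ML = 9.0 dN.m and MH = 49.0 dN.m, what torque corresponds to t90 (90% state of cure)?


M90 = ML + 0.9 * (MH - ML)
M90 = 9.0 + 0.9 * (49.0 - 9.0)
M90 = 9.0 + 0.9 * 40.0
M90 = 45.0 dN.m

45.0 dN.m


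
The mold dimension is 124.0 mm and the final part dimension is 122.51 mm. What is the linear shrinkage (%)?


Shrinkage = (mold - part) / mold * 100
= (124.0 - 122.51) / 124.0 * 100
= 1.49 / 124.0 * 100
= 1.2%

1.2%


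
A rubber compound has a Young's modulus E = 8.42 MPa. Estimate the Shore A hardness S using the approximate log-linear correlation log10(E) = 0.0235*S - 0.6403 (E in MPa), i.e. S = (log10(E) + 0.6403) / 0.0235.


log10(E) = 0.0235*S - 0.6403  =>  S = (log10(E) + 0.6403) / 0.0235
log10(8.42) = 0.925312
S = (0.925312 + 0.6403) / 0.0235 = 1.565612 / 0.0235
S = 66.6

Shore A = 66.6


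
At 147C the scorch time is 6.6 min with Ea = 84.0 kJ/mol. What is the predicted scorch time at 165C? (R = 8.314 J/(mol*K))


Convert temperatures: T1 = 147 + 273.15 = 420.15 K, T2 = 165 + 273.15 = 438.15 K
ts2_new = 6.6 * exp(84000 / 8.314 * (1/438.15 - 1/420.15))
1/T2 - 1/T1 = -9.7779e-05
ts2_new = 2.46 min

2.46 min


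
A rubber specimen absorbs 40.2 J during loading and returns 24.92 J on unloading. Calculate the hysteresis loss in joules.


Hysteresis loss = loading - unloading
= 40.2 - 24.92
= 15.28 J

15.28 J


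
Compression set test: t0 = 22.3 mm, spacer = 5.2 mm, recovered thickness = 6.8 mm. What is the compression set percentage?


CS = (t0 - recovered) / (t0 - ts) * 100
= (22.3 - 6.8) / (22.3 - 5.2) * 100
= 15.5 / 17.1 * 100
= 90.6%

90.6%


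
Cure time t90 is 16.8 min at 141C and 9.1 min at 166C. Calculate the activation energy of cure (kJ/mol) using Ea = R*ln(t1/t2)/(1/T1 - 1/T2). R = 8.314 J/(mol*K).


T1 = 414.15 K, T2 = 439.15 K
1/T1 - 1/T2 = 1.3746e-04
ln(t1/t2) = ln(16.8/9.1) = 0.6131
Ea = 8.314 * 0.6131 / 1.3746e-04 = 37083.0160 J/mol
Ea = 37.08 kJ/mol

37.08 kJ/mol


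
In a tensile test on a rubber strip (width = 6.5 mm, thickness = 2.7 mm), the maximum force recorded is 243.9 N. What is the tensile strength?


Area = width * thickness = 6.5 * 2.7 = 17.55 mm^2
TS = force / area = 243.9 / 17.55 = 13.9 MPa

13.9 MPa


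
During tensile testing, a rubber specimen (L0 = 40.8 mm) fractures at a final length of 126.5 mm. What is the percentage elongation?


Elongation = (Lf - L0) / L0 * 100
= (126.5 - 40.8) / 40.8 * 100
= 85.7 / 40.8 * 100
= 210.0%

210.0%


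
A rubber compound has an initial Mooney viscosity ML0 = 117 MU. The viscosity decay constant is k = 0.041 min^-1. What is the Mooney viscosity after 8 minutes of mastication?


ML = ML0 * exp(-k * t)
ML = 117 * exp(-0.041 * 8)
ML = 117 * 0.7204
ML = 84.28 MU

84.28 MU


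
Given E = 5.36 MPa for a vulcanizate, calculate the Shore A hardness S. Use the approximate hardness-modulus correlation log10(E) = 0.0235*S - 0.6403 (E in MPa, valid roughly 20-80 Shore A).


log10(E) = 0.0235*S - 0.6403  =>  S = (log10(E) + 0.6403) / 0.0235
log10(5.36) = 0.729165
S = (0.729165 + 0.6403) / 0.0235 = 1.369465 / 0.0235
S = 58.3

Shore A = 58.3


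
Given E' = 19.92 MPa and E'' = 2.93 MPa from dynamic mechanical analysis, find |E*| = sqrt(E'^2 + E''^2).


|E*| = sqrt(E'^2 + E''^2)
= sqrt(19.92^2 + 2.93^2)
= sqrt(396.8064 + 8.5849)
= 20.134 MPa

20.134 MPa


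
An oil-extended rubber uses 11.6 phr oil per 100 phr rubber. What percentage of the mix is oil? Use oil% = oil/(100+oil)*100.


Oil % = oil / (100 + oil) * 100
= 11.6 / (100 + 11.6) * 100
= 11.6 / 111.6 * 100
= 10.39%

10.39%


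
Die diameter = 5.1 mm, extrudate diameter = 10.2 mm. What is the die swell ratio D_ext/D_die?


Die swell ratio = D_extrudate / D_die
= 10.2 / 5.1
= 2.0

Die swell = 2.0


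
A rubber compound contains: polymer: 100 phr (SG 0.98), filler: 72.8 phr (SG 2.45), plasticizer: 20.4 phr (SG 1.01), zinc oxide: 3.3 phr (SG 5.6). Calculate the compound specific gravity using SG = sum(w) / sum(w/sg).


Sum of weights = 196.5
Volume contributions:
  polymer: 100/0.98 = 102.0408
  filler: 72.8/2.45 = 29.7143
  plasticizer: 20.4/1.01 = 20.1980
  zinc oxide: 3.3/5.6 = 0.5893
Sum of volumes = 152.5424
SG = 196.5 / 152.5424 = 1.288

SG = 1.288


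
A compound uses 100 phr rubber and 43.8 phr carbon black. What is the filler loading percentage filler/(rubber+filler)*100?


Filler % = filler / (rubber + filler) * 100
= 43.8 / (100 + 43.8) * 100
= 43.8 / 143.8 * 100
= 30.46%

30.46%


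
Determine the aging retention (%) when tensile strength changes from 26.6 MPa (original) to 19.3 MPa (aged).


Retention = aged / original * 100
= 19.3 / 26.6 * 100
= 72.6%

72.6%


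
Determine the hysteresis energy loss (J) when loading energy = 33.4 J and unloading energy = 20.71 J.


Hysteresis loss = loading - unloading
= 33.4 - 20.71
= 12.69 J

12.69 J


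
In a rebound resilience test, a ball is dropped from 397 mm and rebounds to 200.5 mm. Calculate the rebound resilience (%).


Resilience = h_rebound / h_drop * 100
= 200.5 / 397 * 100
= 50.5%

50.5%


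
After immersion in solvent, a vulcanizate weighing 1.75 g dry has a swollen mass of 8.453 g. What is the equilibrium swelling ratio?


Q = W_swollen / W_dry
Q = 8.453 / 1.75
Q = 4.83

Q = 4.83


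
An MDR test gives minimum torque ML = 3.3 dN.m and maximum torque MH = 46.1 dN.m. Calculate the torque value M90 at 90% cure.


M90 = ML + 0.9 * (MH - ML)
M90 = 3.3 + 0.9 * (46.1 - 3.3)
M90 = 3.3 + 0.9 * 42.8
M90 = 41.82 dN.m

41.82 dN.m


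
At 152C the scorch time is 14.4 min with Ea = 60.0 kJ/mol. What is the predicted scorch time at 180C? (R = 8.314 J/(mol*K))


Convert temperatures: T1 = 152 + 273.15 = 425.15 K, T2 = 180 + 273.15 = 453.15 K
ts2_new = 14.4 * exp(60000 / 8.314 * (1/453.15 - 1/425.15))
1/T2 - 1/T1 = -1.4534e-04
ts2_new = 5.04 min

5.04 min


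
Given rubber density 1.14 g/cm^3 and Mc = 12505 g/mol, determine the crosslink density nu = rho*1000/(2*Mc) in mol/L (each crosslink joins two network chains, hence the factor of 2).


nu = rho * 1000 / (2 * Mc)
nu = 1.14 * 1000 / (2 * 12505)
nu = 1140.0 / 25010
nu = 0.0456 mol/L

0.0456 mol/L


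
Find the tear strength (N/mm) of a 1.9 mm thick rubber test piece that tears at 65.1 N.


Tear strength = force / thickness
= 65.1 / 1.9
= 34.26 N/mm

34.26 N/mm


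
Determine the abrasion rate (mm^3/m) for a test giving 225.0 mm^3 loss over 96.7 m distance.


Rate = volume_loss / distance
= 225.0 / 96.7
= 2.327 mm^3/m

2.327 mm^3/m


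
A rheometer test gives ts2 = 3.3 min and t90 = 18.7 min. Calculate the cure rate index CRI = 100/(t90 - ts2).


CRI = 100 / (t90 - ts2)
= 100 / (18.7 - 3.3)
= 100 / 15.4
= 6.49 min^-1

6.49 min^-1


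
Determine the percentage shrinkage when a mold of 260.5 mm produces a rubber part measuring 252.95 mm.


Shrinkage = (mold - part) / mold * 100
= (260.5 - 252.95) / 260.5 * 100
= 7.55 / 260.5 * 100
= 2.9%

2.9%


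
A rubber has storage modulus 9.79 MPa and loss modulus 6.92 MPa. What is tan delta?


tan delta = E'' / E'
= 6.92 / 9.79
= 0.7068

tan delta = 0.7068


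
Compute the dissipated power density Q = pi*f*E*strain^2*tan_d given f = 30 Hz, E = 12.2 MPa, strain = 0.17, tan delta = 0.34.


Q = pi * f * E * strain^2 * tan_d
= pi * 30 * 12.2 * 0.17^2 * 0.34
= pi * 30 * 12.2 * 0.0289 * 0.34
= 11.2982

Q = 11.2982


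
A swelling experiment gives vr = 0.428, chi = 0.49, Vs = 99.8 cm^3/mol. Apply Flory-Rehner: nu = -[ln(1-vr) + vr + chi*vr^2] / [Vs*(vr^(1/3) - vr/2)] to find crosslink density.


ln(1 - vr) = ln(1 - 0.428) = -0.5586
Numerator = -((-0.5586) + 0.428 + 0.49 * 0.428^2) = 0.0409
Denominator = 99.8 * (0.428^(1/3) - 0.428/2) = 53.8533
nu = 0.0409 / 53.8533 = 7.5866e-04 mol/cm^3

7.5866e-04 mol/cm^3


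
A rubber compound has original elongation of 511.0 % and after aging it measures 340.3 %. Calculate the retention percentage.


Retention = aged / original * 100
= 340.3 / 511.0 * 100
= 66.6%

66.6%


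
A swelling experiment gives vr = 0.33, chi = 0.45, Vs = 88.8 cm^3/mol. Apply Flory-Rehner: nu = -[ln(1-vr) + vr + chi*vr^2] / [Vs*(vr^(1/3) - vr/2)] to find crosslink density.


ln(1 - vr) = ln(1 - 0.33) = -0.4005
Numerator = -((-0.4005) + 0.33 + 0.45 * 0.33^2) = 0.0215
Denominator = 88.8 * (0.33^(1/3) - 0.33/2) = 46.7126
nu = 0.0215 / 46.7126 = 4.5967e-04 mol/cm^3

4.5967e-04 mol/cm^3


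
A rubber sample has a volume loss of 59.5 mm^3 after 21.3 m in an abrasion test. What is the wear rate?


Rate = volume_loss / distance
= 59.5 / 21.3
= 2.793 mm^3/m

2.793 mm^3/m


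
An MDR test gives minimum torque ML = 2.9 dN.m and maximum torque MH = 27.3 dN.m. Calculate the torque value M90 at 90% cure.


M90 = ML + 0.9 * (MH - ML)
M90 = 2.9 + 0.9 * (27.3 - 2.9)
M90 = 2.9 + 0.9 * 24.4
M90 = 24.86 dN.m

24.86 dN.m


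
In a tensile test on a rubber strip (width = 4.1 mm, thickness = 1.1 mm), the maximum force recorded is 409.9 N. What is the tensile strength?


Area = width * thickness = 4.1 * 1.1 = 4.51 mm^2
TS = force / area = 409.9 / 4.51 = 90.89 MPa

90.89 MPa


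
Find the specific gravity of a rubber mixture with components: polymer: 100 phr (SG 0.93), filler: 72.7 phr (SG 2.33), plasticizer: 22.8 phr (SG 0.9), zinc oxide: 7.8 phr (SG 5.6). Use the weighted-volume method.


Sum of weights = 203.3
Volume contributions:
  polymer: 100/0.93 = 107.5269
  filler: 72.7/2.33 = 31.2017
  plasticizer: 22.8/0.9 = 25.3333
  zinc oxide: 7.8/5.6 = 1.3929
Sum of volumes = 165.4548
SG = 203.3 / 165.4548 = 1.229

SG = 1.229


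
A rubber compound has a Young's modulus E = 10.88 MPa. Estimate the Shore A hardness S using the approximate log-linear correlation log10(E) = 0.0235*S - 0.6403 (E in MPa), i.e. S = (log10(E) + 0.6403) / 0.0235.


log10(E) = 0.0235*S - 0.6403  =>  S = (log10(E) + 0.6403) / 0.0235
log10(10.88) = 1.036629
S = (1.036629 + 0.6403) / 0.0235 = 1.676929 / 0.0235
S = 71.4

Shore A = 71.4


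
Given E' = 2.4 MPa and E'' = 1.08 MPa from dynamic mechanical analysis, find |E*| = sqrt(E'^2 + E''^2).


|E*| = sqrt(E'^2 + E''^2)
= sqrt(2.4^2 + 1.08^2)
= sqrt(5.7600 + 1.1664)
= 2.632 MPa

2.632 MPa


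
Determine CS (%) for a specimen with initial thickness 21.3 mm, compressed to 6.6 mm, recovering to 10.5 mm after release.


CS = (t0 - recovered) / (t0 - ts) * 100
= (21.3 - 10.5) / (21.3 - 6.6) * 100
= 10.8 / 14.7 * 100
= 73.5%

73.5%


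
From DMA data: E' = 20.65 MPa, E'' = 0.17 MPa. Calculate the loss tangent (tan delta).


tan delta = E'' / E'
= 0.17 / 20.65
= 0.0082

tan delta = 0.0082


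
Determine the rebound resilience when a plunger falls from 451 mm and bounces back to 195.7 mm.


Resilience = h_rebound / h_drop * 100
= 195.7 / 451 * 100
= 43.4%

43.4%


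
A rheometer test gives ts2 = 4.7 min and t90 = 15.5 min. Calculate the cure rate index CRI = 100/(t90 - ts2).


CRI = 100 / (t90 - ts2)
= 100 / (15.5 - 4.7)
= 100 / 10.8
= 9.26 min^-1

9.26 min^-1


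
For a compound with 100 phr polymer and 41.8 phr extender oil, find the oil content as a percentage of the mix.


Oil % = oil / (100 + oil) * 100
= 41.8 / (100 + 41.8) * 100
= 41.8 / 141.8 * 100
= 29.48%

29.48%


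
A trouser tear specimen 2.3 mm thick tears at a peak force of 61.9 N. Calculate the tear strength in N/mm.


Tear strength = force / thickness
= 61.9 / 2.3
= 26.91 N/mm

26.91 N/mm


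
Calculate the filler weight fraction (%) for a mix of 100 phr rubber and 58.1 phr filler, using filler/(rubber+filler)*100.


Filler % = filler / (rubber + filler) * 100
= 58.1 / (100 + 58.1) * 100
= 58.1 / 158.1 * 100
= 36.75%

36.75%


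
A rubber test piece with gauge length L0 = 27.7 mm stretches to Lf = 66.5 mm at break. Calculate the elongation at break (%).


Elongation = (Lf - L0) / L0 * 100
= (66.5 - 27.7) / 27.7 * 100
= 38.8 / 27.7 * 100
= 140.1%

140.1%


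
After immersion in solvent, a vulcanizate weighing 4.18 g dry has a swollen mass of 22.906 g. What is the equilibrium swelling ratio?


Q = W_swollen / W_dry
Q = 22.906 / 4.18
Q = 5.48

Q = 5.48


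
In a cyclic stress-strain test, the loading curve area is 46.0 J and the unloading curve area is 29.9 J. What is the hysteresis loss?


Hysteresis loss = loading - unloading
= 46.0 - 29.9
= 16.1 J

16.1 J


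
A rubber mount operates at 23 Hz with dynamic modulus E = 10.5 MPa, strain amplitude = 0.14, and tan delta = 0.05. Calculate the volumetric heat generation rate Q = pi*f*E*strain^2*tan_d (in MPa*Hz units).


Q = pi * f * E * strain^2 * tan_d
= pi * 23 * 10.5 * 0.14^2 * 0.05
= pi * 23 * 10.5 * 0.0196 * 0.05
= 0.7435

Q = 0.7435


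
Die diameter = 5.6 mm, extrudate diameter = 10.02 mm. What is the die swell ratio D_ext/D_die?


Die swell ratio = D_extrudate / D_die
= 10.02 / 5.6
= 1.789

Die swell = 1.789


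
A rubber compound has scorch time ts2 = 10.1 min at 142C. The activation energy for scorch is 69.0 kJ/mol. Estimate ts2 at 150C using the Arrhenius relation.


Convert temperatures: T1 = 142 + 273.15 = 415.15 K, T2 = 150 + 273.15 = 423.15 K
ts2_new = 10.1 * exp(69000 / 8.314 * (1/423.15 - 1/415.15))
1/T2 - 1/T1 = -4.5540e-05
ts2_new = 6.92 min

6.92 min


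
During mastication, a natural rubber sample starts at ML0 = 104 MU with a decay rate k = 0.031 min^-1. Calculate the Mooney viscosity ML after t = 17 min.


ML = ML0 * exp(-k * t)
ML = 104 * exp(-0.031 * 17)
ML = 104 * 0.5904
ML = 61.4 MU

61.4 MU
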